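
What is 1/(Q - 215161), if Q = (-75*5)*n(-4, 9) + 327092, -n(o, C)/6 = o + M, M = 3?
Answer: 1/109681 ≈ 9.1173e-6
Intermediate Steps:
n(o, C) = -18 - 6*o (n(o, C) = -6*(o + 3) = -6*(3 + o) = -18 - 6*o)
Q = 324842 (Q = (-75*5)*(-18 - 6*(-4)) + 327092 = -375*(-18 + 24) + 327092 = -375*6 + 327092 = -2250 + 327092 = 324842)
1/(Q - 215161) = 1/(324842 - 215161) = 1/109681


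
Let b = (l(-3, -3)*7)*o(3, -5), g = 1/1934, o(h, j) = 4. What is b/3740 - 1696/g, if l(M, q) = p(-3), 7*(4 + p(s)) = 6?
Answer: -278805442/85 ≈ -3.2801e+6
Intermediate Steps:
p(s) = -22/7 (p(s) = -4 + (⅐)*6 = -4 + 6/7 = -22/7)
l(M, q) = -22/7
g = 1/1934 ≈ 0.00051706
b = -88 (b = -22/7*7*4 = -22*4 = -88)
b/3740 - 1696/g = -88/3740 - 1696/1/1934 = -88*1/3740 - 1696*1934 = -2/85 - 3280064 = -278805442/85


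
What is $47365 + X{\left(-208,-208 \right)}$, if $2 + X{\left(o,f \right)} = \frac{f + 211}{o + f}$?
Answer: $\frac{19703005}{416} \approx 47363.0$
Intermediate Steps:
$X{\left(o,f \right)} = -2 + \frac{211 + f}{f + o}$ ($X{\left(o,f \right)} = -2 + \frac{f + 211}{o + f} = -2 + \frac{211 + f}{f + o}$)
$47365 + X{\left(-208,-208 \right)} = 47365 + \frac{211 - -208 - -416}{-208 - 208} = 47365 + \frac{211 + 208 + 416}{-416} = 47365 - \frac{835}{416} = \frac{19703005}{416}$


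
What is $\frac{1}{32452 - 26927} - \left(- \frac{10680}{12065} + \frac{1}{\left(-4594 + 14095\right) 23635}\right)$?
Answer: $\frac{530123722442186}{598748618899275} \approx 0.88539$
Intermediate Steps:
$\frac{1}{32452 - 26927} - \left(- \frac{10680}{12065} + \frac{1}{\left(-4594 + 14095\right) 23635}\right) = \frac{1}{5525} - \left(\left(-10680\right) \frac{1}{12065} + \frac{1}{9501} \cdot \frac{1}{23635}\right) = \frac{1}{5525} - \left(- \frac{2136}{2413} + \frac{1}{9501} \cdot \frac{1}{23635}\right) = \frac{1}{5525} - \left(- \frac{2136}{2413} + \frac{1}{224556135}\right) = \frac{1}{5525} - - \frac{479651901947}{541853953755} = \frac{1}{5525} + \frac{479651901947}{541853953755} = \frac{530123722442186}{598748618899275}$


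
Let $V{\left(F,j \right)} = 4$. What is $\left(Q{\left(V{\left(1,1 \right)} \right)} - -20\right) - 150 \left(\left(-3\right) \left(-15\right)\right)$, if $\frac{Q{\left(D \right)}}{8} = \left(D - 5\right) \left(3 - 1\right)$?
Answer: $-6746$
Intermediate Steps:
$Q{\left(D \right)} = -80 + 16 D$ ($Q{\left(D \right)} = 8 \left(D - 5\right) \left(3 - 1\right) = 8 \left(-5 + D\right) 2 = 8 \left(-10 + 2 D\right) = -80 + 16 D$)
$\left(Q{\left(V{\left(1,1 \right)} \right)} - -20\right) - 150 \left(\left(-3\right) \left(-15\right)\right) = \left(\left(-80 + 16 \cdot 4\right) - -20\right) - 150 \left(\left(-3\right) \left(-15\right)\right) = \left(\left(-80 + 64\right) + 20\right) - 6750 = \left(-16 + 20\right) - 6750 = 4 - 6750 = -6746$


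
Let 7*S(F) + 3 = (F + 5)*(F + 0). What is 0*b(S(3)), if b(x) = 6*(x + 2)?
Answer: 0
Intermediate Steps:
S(F) = -3/7 + F*(5 + F)/7 (S(F) = -3/7 + ((F + 5)*(F + 0))/7 = -3/7 + ((5 + F)*F)/7 = -3/7 + (F*(5 + F))/7 = -3/7 + F*(5 + F)/7)
b(x) = 12 + 6*x (b(x) = 6*(2 + x) = 12 + 6*x)
0*b(S(3)) = 0*(12 + 6*(-3/7 + (⅐)*3² + (5/7)*3)) = 0*(12 + 6*(-3/7 + (⅐)*9 + 15/7)) = 0*(12 + 6*(-3/7 + 9/7 + 15/7)) = 0*(12 + 6*3) = 0*(12 + 18) = 0*30 = 0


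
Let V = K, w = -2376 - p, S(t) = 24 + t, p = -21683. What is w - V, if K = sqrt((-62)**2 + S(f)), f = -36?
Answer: 19307 - 2*sqrt(958) ≈ 19245.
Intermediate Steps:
w = 19307 (w = -2376 - 1*(-21683) = -2376 + 21683 = 19307)
K = 2*sqrt(958) (K = sqrt((-62)**2 + (24 - 36)) = sqrt(3844 - 12) = sqrt(3832) = 2*sqrt(958) ≈ 61.903)
V = 2*sqrt(958) ≈ 61.903
w - V = 19307 - 2*sqrt(958)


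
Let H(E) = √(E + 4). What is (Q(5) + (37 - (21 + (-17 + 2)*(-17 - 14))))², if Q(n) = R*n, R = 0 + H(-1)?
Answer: 201676 - 4490*√3 ≈ 1.9390e+5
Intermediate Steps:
H(E) = √(4 + E)
R = √3 (R = 0 + √(4 - 1) = 0 + √3 = √3 ≈ 1.7320)
Q(n) = n*√3 (Q(n) = √3*n = n*√3)
(Q(5) + (37 - (21 + (-17 + 2)*(-17 - 14))))² = (5*√3 + (37 - (21 + (-17 + 2)*(-17 - 14))))² = (5*√3 + (37 - (21 - 15*(-31))))² = (5*√3 + (37 - (21 + 465)))² = (5*√3 + (37 - 1*486))² = (5*√3 + (37 - 486))² = (5*√3 - 449)² = (-449 + 5*√3)²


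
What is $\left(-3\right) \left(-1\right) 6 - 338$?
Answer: $-320$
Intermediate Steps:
$\left(-3\right) \left(-1\right) 6 - 338 = 3 \cdot 6 - 338 = 18 - 338 = -320$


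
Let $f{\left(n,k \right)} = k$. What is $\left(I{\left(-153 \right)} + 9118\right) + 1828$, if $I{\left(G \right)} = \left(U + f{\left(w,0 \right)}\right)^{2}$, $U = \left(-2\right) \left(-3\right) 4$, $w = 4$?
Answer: $11522$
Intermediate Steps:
$U = 24$ ($U = 6 \cdot 4 = 24$)
$I{\left(G \right)} = 576$ ($I{\left(G \right)} = \left(24 + 0\right)^{2} = 24^{2} = 576$)
$\left(I{\left(-153 \right)} + 9118\right) + 1828 = \left(576 + 9118\right) + 1828 = 9694 + 1828 = 11522$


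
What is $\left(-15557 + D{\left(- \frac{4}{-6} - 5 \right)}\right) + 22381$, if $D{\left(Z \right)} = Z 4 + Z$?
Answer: $\frac{20407}{3} \approx 6802.3$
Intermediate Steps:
$D{\left(Z \right)} = 5 Z$ ($D{\left(Z \right)} = 4 Z + Z = 5 Z$)
$\left(-15557 + D{\left(- \frac{4}{-6} - 5 \right)}\right) + 22381 = \left(-15557 + 5 \left(- \frac{4}{-6} - 5\right)\right) + 22381 = \left(-15557 + 5 \left(\left(-4\right) \left(- \frac{1}{6}\right) - 5\right)\right) + 22381 = \left(-15557 + 5 \left(\frac{2}{3} - 5\right)\right) + 22381 = \left(-15557 + 5 \left(- \frac{13}{3}\right)\right) + 22381 = \left(-15557 - \frac{65}{3}\right) + 22381 = - \frac{46736}{3} + 22381 = \frac{20407}{3}$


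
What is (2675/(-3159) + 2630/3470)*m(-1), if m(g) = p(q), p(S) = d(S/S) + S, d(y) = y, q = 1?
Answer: -194816/1096173 ≈ -0.17772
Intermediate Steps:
p(S) = 1 + S (p(S) = S/S + S = 1 + S)
m(g) = 2 (m(g) = 1 + 1 = 2)
(2675/(-3159) + 2630/3470)*m(-1) = (2675/(-3159) + 2630/3470)*2 = (2675*(-1/3159) + 2630*(1/3470))*2 = (-2675/3159 + 263/347)*2 = -97408/1096173*2 = -194816/1096173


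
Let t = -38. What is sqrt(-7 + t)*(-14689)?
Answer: -44067*I*sqrt(5) ≈ -98537.0*I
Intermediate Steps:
sqrt(-7 + t)*(-14689) = sqrt(-7 - 38)*(-14689) = sqrt(-45)*(-14689) = (3*I*sqrt(5))*(-14689) = -44067*I*sqrt(5)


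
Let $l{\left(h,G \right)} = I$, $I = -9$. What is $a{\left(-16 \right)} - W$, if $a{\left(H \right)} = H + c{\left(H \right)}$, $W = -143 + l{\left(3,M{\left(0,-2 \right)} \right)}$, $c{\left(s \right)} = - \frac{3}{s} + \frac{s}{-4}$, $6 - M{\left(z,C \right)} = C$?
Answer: $\frac{2243}{16} \approx 140.19$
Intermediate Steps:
$M{\left(z,C \right)} = 6 - C$
$l{\left(h,G \right)} = -9$
$c{\left(s \right)} = - \frac{3}{s} - \frac{s}{4}$ ($c{\left(s \right)} = - \frac{3}{s} + s \left(- \frac{1}{4}\right) = - \frac{3}{s} - \frac{s}{4}$)
$W = -152$ ($W = -143 - 9 = -152$)
$a{\left(H \right)} = - \frac{3}{H} + \frac{3 H}{4}$ ($a{\left(H \right)} = H - \left(\frac{3}{H} + \frac{H}{4}\right) = - \frac{3}{H} + \frac{3 H}{4}$)
$a{\left(-16 \right)} - W = \left(- \frac{3}{-16} + \frac{3}{4} \left(-16\right)\right) - -152 = \left(\left(-3\right) \left(- \frac{1}{16}\right) - 12\right) + 152 = \left(\frac{3}{16} - 12\right) + 152 = - \frac{189}{16} + 152 = \frac{2243}{16}$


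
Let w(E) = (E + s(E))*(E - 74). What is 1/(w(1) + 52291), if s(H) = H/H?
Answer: 1/52145 ≈ 1.9177e-5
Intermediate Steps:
s(H) = 1
w(E) = (1 + E)*(-74 + E) (w(E) = (E + 1)*(E - 74) = (1 + E)*(-74 + E))
1/(w(1) + 52291) = 1/((-74 + 1**2 - 73*1) + 52291) = 1/((-74 + 1 - 73) + 52291) = 1/(-146 + 52291) = 1/52145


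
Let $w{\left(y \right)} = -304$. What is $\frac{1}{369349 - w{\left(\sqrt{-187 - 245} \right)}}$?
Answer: $\frac{1}{369653} \approx 2.7052 \cdot 10^{-6}$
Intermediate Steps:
$\frac{1}{369349 - w{\left(\sqrt{-187 - 245} \right)}} = \frac{1}{369349 - -304} = \frac{1}{369349 + 304} = \frac{1}{369653}$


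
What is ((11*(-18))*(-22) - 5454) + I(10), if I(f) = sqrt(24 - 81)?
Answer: -1098 + I*sqrt(57) ≈ -1098.0 + 7.5498*I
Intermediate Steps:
I(f) = I*sqrt(57) (I(f) = sqrt(-57) = I*sqrt(57))
((11*(-18))*(-22) - 5454) + I(10) = ((11*(-18))*(-22) - 5454) + I*sqrt(57) = (-198*(-22) - 5454) + I*sqrt(57) = (4356 - 5454) + I*sqrt(57) = -1098 + I*sqrt(57)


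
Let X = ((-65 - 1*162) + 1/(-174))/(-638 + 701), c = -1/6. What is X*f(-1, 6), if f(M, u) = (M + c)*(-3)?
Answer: -39499/3132 ≈ -12.611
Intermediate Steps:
c = -⅙ (c = -1*⅙ = -⅙ ≈ -0.16667)
f(M, u) = ½ - 3*M (f(M, u) = (M - ⅙)*(-3) = (-⅙ + M)*(-3) = ½ - 3*M)
X = -39499/10962 (X = ((-65 - 162) - 1/174)/63 = (-227 - 1/174)*(1/63) = -39499/174*1/63 = -39499/10962 ≈ -3.6033)
X*f(-1, 6) = -39499*(½ - 3*(-1))/10962 = -39499*(½ + 3)/10962 = -39499/10962*7/2 = -39499/3132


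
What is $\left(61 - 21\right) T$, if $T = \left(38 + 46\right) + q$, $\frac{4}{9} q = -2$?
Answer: $3180$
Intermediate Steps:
$q = - \frac{9}{2}$ ($q = \frac{9}{4} \left(-2\right) = - \frac{9}{2} \approx -4.5$)
$T = \frac{159}{2}$ ($T = \left(38 + 46\right) - \frac{9}{2} = 84 - \frac{9}{2} = \frac{159}{2} \approx 79.5$)
$\left(61 - 21\right) T = \left(61 - 21\right) \frac{159}{2} = 40 \cdot \frac{159}{2} = 3180$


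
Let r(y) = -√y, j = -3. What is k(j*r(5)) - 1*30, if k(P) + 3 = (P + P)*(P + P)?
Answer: 147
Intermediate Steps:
k(P) = -3 + 4*P² (k(P) = -3 + (P + P)*(P + P) = -3 + (2*P)*(2*P) = -3 + 4*P²)
k(j*r(5)) - 1*30 = (-3 + 4*(-(-3)*√5)²) - 1*30 = (-3 + 4*(3*√5)²) - 30 = (-3 + 4*45) - 30 = (-3 + 180) - 30 = 177 - 30 = 147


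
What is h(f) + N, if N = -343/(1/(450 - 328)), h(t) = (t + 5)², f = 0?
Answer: -41821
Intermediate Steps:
h(t) = (5 + t)²
N = -41846 (N = -343/(1/122) = -343/1/122 = -343*122 = -41846)
h(f) + N = (5 + 0)² - 41846 = 5² - 41846 = 25 - 41846 = -41821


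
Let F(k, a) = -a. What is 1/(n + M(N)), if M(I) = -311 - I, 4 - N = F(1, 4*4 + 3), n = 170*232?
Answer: 1/39106 ≈ 2.5572e-5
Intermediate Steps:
n = 39440
N = 23 (N = 4 - (-1)*(4*4 + 3) = 4 - (-1)*(16 + 3) = 4 - (-1)*19 = 4 - 1*(-19) = 4 + 19 = 23)
1/(n + M(N)) = 1/(39440 + (-311 - 1*23)) = 1/(39440 + (-311 - 23)) = 1/(39440 - 334) = 1/39106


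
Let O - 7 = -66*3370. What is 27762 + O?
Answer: -194651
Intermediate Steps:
O = -222413 (O = 7 - 66*3370 = 7 - 222420 = -222413)
27762 + O = 27762 - 222413 = -194651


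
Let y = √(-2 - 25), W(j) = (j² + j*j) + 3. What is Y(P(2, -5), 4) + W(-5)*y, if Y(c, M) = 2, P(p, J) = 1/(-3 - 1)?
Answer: 2 + 159*I*√3 ≈ 2.0 + 275.4*I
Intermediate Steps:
W(j) = 3 + 2*j² (W(j) = (j² + j²) + 3 = 2*j² + 3 = 3 + 2*j²)
P(p, J) = -¼ (P(p, J) = 1/(-4) = -¼)
y = 3*I*√3 (y = √(-27) = 3*I*√3 ≈ 5.1962*I)
Y(P(2, -5), 4) + W(-5)*y = 2 + (3 + 2*(-5)²)*(3*I*√3) = 2 + (3 + 2*25)*(3*I*√3) = 2 + (3 + 50)*(3*I*√3) = 2 + 53*(3*I*√3) = 2 + 159*I*√3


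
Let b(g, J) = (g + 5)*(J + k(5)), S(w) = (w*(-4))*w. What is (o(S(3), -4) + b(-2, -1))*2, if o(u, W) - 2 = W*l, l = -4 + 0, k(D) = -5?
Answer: 0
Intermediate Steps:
S(w) = -4*w² (S(w) = (-4*w)*w = -4*w²)
l = -4
b(g, J) = (-5 + J)*(5 + g) (b(g, J) = (g + 5)*(J - 5) = (5 + g)*(-5 + J) = (-5 + J)*(5 + g))
o(u, W) = 2 - 4*W (o(u, W) = 2 + W*(-4) = 2 - 4*W)
(o(S(3), -4) + b(-2, -1))*2 = ((2 - 4*(-4)) + (-25 - 5*(-2) + 5*(-1) - 1*(-2)))*2 = ((2 + 16) + (-25 + 10 - 5 + 2))*2 = (18 - 18)*2 = 0*2 = 0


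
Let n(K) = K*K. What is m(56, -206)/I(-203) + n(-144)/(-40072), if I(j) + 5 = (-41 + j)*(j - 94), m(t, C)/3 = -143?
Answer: -189972957/362967167 ≈ -0.52339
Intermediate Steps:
m(t, C) = -429 (m(t, C) = 3*(-143) = -429)
n(K) = K²
I(j) = -5 + (-94 + j)*(-41 + j) (I(j) = -5 + (-41 + j)*(j - 94) = -5 + (-41 + j)*(-94 + j) = -5 + (-94 + j)*(-41 + j))
m(56, -206)/I(-203) + n(-144)/(-40072) = -429/(3849 + (-203)² - 135*(-203)) + (-144)²/(-40072) = -429/(3849 + 41209 + 27405) + 20736*(-1/40072) = -429/72463 - 2592/5009 = -189972957/362967167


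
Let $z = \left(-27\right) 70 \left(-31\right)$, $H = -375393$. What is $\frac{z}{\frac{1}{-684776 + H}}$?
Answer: $-62115301710$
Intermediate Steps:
$z = 58590$ ($z = \left(-1890\right) \left(-31\right) = 58590$)
$\frac{z}{\frac{1}{-684776 + H}} = \frac{58590}{\frac{1}{-684776 - 375393}} = \frac{58590}{\frac{1}{-1060169}} = \frac{58590}{- \frac{1}{1060169}} = 58590 \left(-1060169\right) = -62115301710$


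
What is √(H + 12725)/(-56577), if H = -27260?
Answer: -I*√1615/18859 ≈ -0.0021309*I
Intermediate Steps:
√(H + 12725)/(-56577) = √(-27260 + 12725)/(-56577) = √(-14535)*(-1/56577) = (3*I*√1615)*(-1/56577) = -I*√1615/18859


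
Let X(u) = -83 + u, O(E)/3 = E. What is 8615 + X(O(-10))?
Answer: 8502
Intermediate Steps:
O(E) = 3*E
8615 + X(O(-10)) = 8615 + (-83 + 3*(-10)) = 8615 + (-83 - 30) = 8615 - 113 = 8502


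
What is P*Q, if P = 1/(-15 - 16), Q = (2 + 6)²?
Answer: -64/31 ≈ -2.0645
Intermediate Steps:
Q = 64 (Q = 8² = 64)
P = -1/31 (P = 1/(-31) = -1/31 ≈ -0.032258)
P*Q = -1/31*64 = -64/31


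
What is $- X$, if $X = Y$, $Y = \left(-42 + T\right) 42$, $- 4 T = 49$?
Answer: $\frac{4557}{2} \approx 2278.5$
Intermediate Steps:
$T = - \frac{49}{4}$ ($T = \left(- \frac{1}{4}\right) 49 = - \frac{49}{4} \approx -12.25$)
$Y = - \frac{4557}{2}$ ($Y = \left(-42 - \frac{49}{4}\right) 42 = \left(- \frac{217}{4}\right) 42 = - \frac{4557}{2} \approx -2278.5$)
$X = - \frac{4557}{2} \approx -2278.5$
$- X = \left(-1\right) \left(- \frac{4557}{2}\right) = \frac{4557}{2}$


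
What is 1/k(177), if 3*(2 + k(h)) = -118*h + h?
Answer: -1/6905 ≈ -0.00014482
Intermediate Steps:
k(h) = -2 - 39*h (k(h) = -2 + (-118*h + h)/3 = -2 + (-117*h)/3 = -2 - 39*h)
1/k(177) = 1/(-2 - 39*177) = 1/(-2 - 6903) = 1/(-6905) = -1/6905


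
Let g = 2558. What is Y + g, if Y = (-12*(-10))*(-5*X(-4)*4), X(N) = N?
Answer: 12158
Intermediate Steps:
Y = 9600 (Y = (-12*(-10))*(-5*(-4)*4) = 120*(20*4) = 120*80 = 9600)
Y + g = 9600 + 2558 = 12158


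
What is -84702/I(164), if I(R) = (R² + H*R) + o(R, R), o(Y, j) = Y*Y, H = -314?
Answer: -42351/1148 ≈ -36.891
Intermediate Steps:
o(Y, j) = Y²
I(R) = -314*R + 2*R² (I(R) = (R² - 314*R) + R² = -314*R + 2*R²)
-84702/I(164) = -84702*1/(328*(-157 + 164)) = -84702/(2*164*7) = -84702/2296 = -84702*1/2296 = -42351/1148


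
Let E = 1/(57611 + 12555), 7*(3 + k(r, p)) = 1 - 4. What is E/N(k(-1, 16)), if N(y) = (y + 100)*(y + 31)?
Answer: 49/9154417688 ≈ 5.3526e-9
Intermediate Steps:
k(r, p) = -24/7 (k(r, p) = -3 + (1 - 4)/7 = -3 + (⅐)*(-3) = -3 - 3/7 = -24/7)
E = 1/70166 ≈ 1.4252e-5
N(y) = (31 + y)*(100 + y) (N(y) = (100 + y)*(31 + y) = (31 + y)*(100 + y))
E/N(k(-1, 16)) = 1/(70166*(3100 + (-24/7)² + 131*(-24/7))) = 1/(70166*(3100 + 576/49 - 3144/7)) = 1/(70166*(130468/49)) = (1/70166)*(49/130468) = 49/9154417688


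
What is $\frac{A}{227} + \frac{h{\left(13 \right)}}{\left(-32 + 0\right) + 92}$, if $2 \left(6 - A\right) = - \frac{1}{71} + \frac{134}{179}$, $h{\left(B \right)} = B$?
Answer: $\frac{41799449}{173096580} \approx 0.24148$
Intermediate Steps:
$A = \frac{143173}{25418}$ ($A = 6 - \frac{- \frac{1}{71} + \frac{134}{179}}{2} = 6 - \frac{9335}{25418} = \frac{143173}{25418} \approx 5.6327$)
$\frac{A}{227} + \frac{h{\left(13 \right)}}{\left(-32 + 0\right) + 92} = \frac{143173}{25418 \cdot 227} + \frac{13}{\left(-32 + 0\right) + 92} = \frac{143173}{25418} \cdot \frac{1}{227} + \frac{13}{-32 + 92} = \frac{143173}{5769886} + \frac{13}{60} = \frac{41799449}{173096580}$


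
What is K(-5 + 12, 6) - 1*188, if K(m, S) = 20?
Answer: -168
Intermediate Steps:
K(-5 + 12, 6) - 1*188 = 20 - 1*188 = 20 - 188 = -168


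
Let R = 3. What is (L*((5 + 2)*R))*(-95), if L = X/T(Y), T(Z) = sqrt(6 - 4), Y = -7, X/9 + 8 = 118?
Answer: -987525*sqrt(2) ≈ -1.3966e+6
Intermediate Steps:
X = 990 (X = -72 + 9*118 = -72 + 1062 = 990)
T(Z) = sqrt(2)
L = 495*sqrt(2) (L = 990/(sqrt(2)) = 990*(sqrt(2)/2) = 495*sqrt(2) ≈ 700.04)
(L*((5 + 2)*R))*(-95) = ((495*sqrt(2))*((5 + 2)*3))*(-95) = ((495*sqrt(2))*(7*3))*(-95) = ((495*sqrt(2))*21)*(-95) = (10395*sqrt(2))*(-95) = -987525*sqrt(2)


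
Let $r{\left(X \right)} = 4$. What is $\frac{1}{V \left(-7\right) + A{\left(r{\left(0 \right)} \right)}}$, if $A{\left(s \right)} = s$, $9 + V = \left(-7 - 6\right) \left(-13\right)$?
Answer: $- \frac{1}{1116} \approx -0.00089606$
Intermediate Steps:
$V = 160$ ($V = -9 + \left(-7 - 6\right) \left(-13\right) = -9 - -169 = -9 + 169 = 160$)
$\frac{1}{V \left(-7\right) + A{\left(r{\left(0 \right)} \right)}} = \frac{1}{160 \left(-7\right) + 4} = \frac{1}{-1120 + 4} = \frac{1}{-1116} = - \frac{1}{1116}$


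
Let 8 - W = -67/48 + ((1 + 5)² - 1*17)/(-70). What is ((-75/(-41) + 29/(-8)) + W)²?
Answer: 293971080481/4744454400 ≈ 61.961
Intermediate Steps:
W = 16241/1680 (W = 8 - (-67/48 + ((1 + 5)² - 1*17)/(-70)) = 8 - (-67*1/48 + (6² - 17)*(-1/70)) = 8 - (-67/48 + (36 - 17)*(-1/70)) = 8 - (-67/48 + 19*(-1/70)) = 8 - (-67/48 - 19/70) = 8 - 1*(-2801/1680) = 8 + 2801/1680 = 16241/1680 ≈ 9.6673)
((-75/(-41) + 29/(-8)) + W)² = ((-75/(-41) + 29/(-8)) + 16241/1680)² = ((-75*(-1/41) + 29*(-⅛)) + 16241/1680)² = ((75/41 - 29/8) + 16241/1680)² = (-589/328 + 16241/1680)² = (542191/68880)² = 293971080481/4744454400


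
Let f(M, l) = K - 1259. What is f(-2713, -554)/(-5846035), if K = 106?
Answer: 1153/5846035 ≈ 0.00019723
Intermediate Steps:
f(M, l) = -1153 (f(M, l) = 106 - 1259 = -1153)
f(-2713, -554)/(-5846035) = -1153/(-5846035) = -1153*(-1/5846035) = 1153/5846035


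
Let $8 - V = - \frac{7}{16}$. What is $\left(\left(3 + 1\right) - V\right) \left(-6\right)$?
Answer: $\frac{213}{8} \approx 26.625$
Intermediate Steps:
$V = \frac{135}{16}$ ($V = 8 - - \frac{7}{16} = 8 + \frac{7}{16} = \frac{135}{16} \approx 8.4375$)
$\left(\left(3 + 1\right) - V\right) \left(-6\right) = \left(\left(3 + 1\right) - \frac{135}{16}\right) \left(-6\right) = \left(4 - \frac{135}{16}\right) \left(-6\right) = \left(- \frac{71}{16}\right) \left(-6\right) = \frac{213}{8}$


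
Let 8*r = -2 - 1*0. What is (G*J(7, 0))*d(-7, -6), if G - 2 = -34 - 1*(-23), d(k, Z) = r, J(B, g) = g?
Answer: 0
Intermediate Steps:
r = -¼ (r = (-2 - 1*0)/8 = (-2 + 0)/8 = (⅛)*(-2) = -¼ ≈ -0.25000)
d(k, Z) = -¼
G = -9 (G = 2 + (-34 - 1*(-23)) = 2 + (-34 + 23) = 2 - 11 = -9)
(G*J(7, 0))*d(-7, -6) = -9*0*(-¼) = 0*(-¼) = 0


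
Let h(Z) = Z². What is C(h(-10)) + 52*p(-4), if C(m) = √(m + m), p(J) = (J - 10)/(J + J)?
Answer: 91 + 10*√2 ≈ 105.14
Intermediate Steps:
p(J) = (-10 + J)/(2*J) (p(J) = (-10 + J)/((2*J)) = (-10 + J)*(1/(2*J)) = (-10 + J)/(2*J))
C(m) = √2*√m (C(m) = √(2*m) = √2*√m)
C(h(-10)) + 52*p(-4) = √2*√((-10)²) + 52*((½)*(-10 - 4)/(-4)) = √2*√100 + 52*((½)*(-¼)*(-14)) = √2*10 + 52*(7/4) = 10*√2 + 91 = 91 + 10*√2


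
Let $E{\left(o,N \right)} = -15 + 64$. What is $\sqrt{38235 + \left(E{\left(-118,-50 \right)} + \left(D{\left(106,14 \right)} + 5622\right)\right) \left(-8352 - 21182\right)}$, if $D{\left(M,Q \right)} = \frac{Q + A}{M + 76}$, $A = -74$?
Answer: $\frac{i \sqrt{1386565195379}}{91} \approx 12940.0 i$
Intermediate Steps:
$E{\left(o,N \right)} = 49$
$D{\left(M,Q \right)} = \frac{-74 + Q}{76 + M}$ ($D{\left(M,Q \right)} = \frac{Q - 74}{M + 76} = \frac{-74 + Q}{76 + M}$)
$\sqrt{38235 + \left(E{\left(-118,-50 \right)} + \left(D{\left(106,14 \right)} + 5622\right)\right) \left(-8352 - 21182\right)} = \sqrt{38235 + \left(49 + \left(\frac{-74 + 14}{76 + 106} + 5622\right)\right) \left(-8352 - 21182\right)} = \sqrt{38235 + \left(49 + \left(\frac{1}{182} \left(-60\right) + 5622\right)\right) \left(-29534\right)} = \sqrt{38235 + \left(49 + \left(- \frac{30}{91} + 5622\right)\right) \left(-29534\right)} = \sqrt{38235 + \left(49 + \frac{511572}{91}\right) \left(-29534\right)} = \sqrt{38235 + \frac{516031}{91} \left(-29534\right)} = \sqrt{38235 - \frac{15240459554}{91}} = \sqrt{- \frac{15236980169}{91}} = \frac{i \sqrt{1386565195379}}{91}$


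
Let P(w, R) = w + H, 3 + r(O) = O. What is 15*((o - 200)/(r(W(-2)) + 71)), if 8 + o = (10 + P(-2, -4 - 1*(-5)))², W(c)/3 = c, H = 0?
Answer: -1080/31 ≈ -34.839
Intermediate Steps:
W(c) = 3*c
r(O) = -3 + O
P(w, R) = w (P(w, R) = w + 0 = w)
o = 56 (o = -8 + (10 - 2)² = -8 + 8² = -8 + 64 = 56)
15*((o - 200)/(r(W(-2)) + 71)) = 15*((56 - 200)/((-3 + 3*(-2)) + 71)) = 15*(-144/((-3 - 6) + 71)) = 15*(-144/(-9 + 71)) = 15*(-144/62) = 15*(-144*1/62) = 15*(-72/31) = -1080/31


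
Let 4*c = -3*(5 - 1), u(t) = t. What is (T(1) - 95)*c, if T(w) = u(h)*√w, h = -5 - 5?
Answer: 315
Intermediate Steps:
h = -10
T(w) = -10*√w
c = -3 (c = (-3*(5 - 1))/4 = (-3*4)/4 = (¼)*(-12) = -3)
(T(1) - 95)*c = (-10*√1 - 95)*(-3) = (-10*1 - 95)*(-3) = (-10 - 95)*(-3) = -105*(-3) = 315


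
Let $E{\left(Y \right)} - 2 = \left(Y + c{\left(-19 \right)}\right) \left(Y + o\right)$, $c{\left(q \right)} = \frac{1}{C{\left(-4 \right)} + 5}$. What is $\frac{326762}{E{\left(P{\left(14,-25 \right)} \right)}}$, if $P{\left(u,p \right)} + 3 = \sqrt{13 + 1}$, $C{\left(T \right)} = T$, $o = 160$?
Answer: $\frac{48687538}{123773} + \frac{25324055 \sqrt{14}}{123773} \approx 1158.9$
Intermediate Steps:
$c{\left(q \right)} = 1$ ($c{\left(q \right)} = \frac{1}{-4 + 5} = 1^{-1} = 1$)
$P{\left(u,p \right)} = -3 + \sqrt{14}$ ($P{\left(u,p \right)} = -3 + \sqrt{13 + 1} = -3 + \sqrt{14}$)
$E{\left(Y \right)} = 2 + \left(1 + Y\right) \left(160 + Y\right)$ ($E{\left(Y \right)} = 2 + \left(Y + 1\right) \left(Y + 160\right) = 2 + \left(1 + Y\right) \left(160 + Y\right)$)
$\frac{326762}{E{\left(P{\left(14,-25 \right)} \right)}} = \frac{326762}{162 + \left(-3 + \sqrt{14}\right)^{2} + 161 \left(-3 + \sqrt{14}\right)} = \frac{326762}{162 + \left(-3 + \sqrt{14}\right)^{2} - \left(483 - 161 \sqrt{14}\right)} = \frac{326762}{-321 + \left(-3 + \sqrt{14}\right)^{2} + 161 \sqrt{14}}$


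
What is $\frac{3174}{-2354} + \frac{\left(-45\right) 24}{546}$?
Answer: $- \frac{356277}{107107} \approx -3.3264$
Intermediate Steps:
$\frac{3174}{-2354} + \frac{\left(-45\right) 24}{546} = 3174 \left(- \frac{1}{2354}\right) - \frac{180}{91} = - \frac{1587}{1177} - \frac{180}{91} = - \frac{356277}{107107}$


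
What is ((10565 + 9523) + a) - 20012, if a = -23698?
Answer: -23622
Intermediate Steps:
((10565 + 9523) + a) - 20012 = ((10565 + 9523) - 23698) - 20012 = (20088 - 23698) - 20012 = -3610 - 20012 = -23622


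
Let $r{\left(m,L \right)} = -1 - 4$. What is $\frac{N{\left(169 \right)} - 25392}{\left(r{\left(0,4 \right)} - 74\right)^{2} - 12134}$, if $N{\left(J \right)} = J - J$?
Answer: $\frac{25392}{5893} \approx 4.3088$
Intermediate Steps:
$r{\left(m,L \right)} = -5$ ($r{\left(m,L \right)} = -1 - 4 = -5$)
$N{\left(J \right)} = 0$
$\frac{N{\left(169 \right)} - 25392}{\left(r{\left(0,4 \right)} - 74\right)^{2} - 12134} = \frac{0 - 25392}{\left(-5 - 74\right)^{2} - 12134} = - \frac{25392}{\left(-79\right)^{2} - 12134} = - \frac{25392}{6241 - 12134} = - \frac{25392}{-5893} = \left(-25392\right) \left(- \frac{1}{5893}\right) = \frac{25392}{5893}$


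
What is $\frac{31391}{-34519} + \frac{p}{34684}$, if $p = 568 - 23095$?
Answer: $- \frac{1866374957}{1197256996} \approx -1.5589$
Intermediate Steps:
$p = -22527$ ($p = 568 - 23095 = -22527$)
$\frac{31391}{-34519} + \frac{p}{34684} = \frac{31391}{-34519} - \frac{22527}{34684} = 31391 \left(- \frac{1}{34519}\right) - \frac{22527}{34684} = - \frac{31391}{34519} - \frac{22527}{34684} = - \frac{1866374957}{1197256996}$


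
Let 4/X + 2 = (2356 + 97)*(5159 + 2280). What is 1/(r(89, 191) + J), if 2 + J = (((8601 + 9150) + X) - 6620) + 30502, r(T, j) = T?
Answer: 18247865/761300927804 ≈ 2.3969e-5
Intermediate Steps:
X = 4/18247865 (X = 4/(-2 + (2356 + 97)*(5159 + 2280)) = 4/(-2 + 2453*7439) = 4/(-2 + 18247867) = 4/18247865 ≈ 2.1920e-7)
J = 759676867819/18247865 (J = -2 + ((((8601 + 9150) + 4/18247865) - 6620) + 30502) = -2 + (((17751 + 4/18247865) - 6620) + 30502) = -2 + ((323917851619/18247865 - 6620) + 30502) = -2 + (203116985319/18247865 + 30502) = -2 + 759713363549/18247865 = 759676867819/18247865 ≈ 41631.)
1/(r(89, 191) + J) = 1/(89 + 759676867819/18247865) = 1/(761300927804/18247865) = 18247865/761300927804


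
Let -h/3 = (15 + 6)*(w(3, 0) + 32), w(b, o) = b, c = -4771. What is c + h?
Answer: -6976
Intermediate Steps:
h = -2205 (h = -3*(15 + 6)*(3 + 32) = -63*35 = -3*735 = -2205)
c + h = -4771 - 2205 = -6976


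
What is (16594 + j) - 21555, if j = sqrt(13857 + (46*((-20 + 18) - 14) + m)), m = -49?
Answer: -4961 + 4*sqrt(817) ≈ -4846.7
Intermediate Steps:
j = 4*sqrt(817) (j = sqrt(13857 + (46*((-20 + 18) - 14) - 49)) = sqrt(13857 + (46*(-2 - 14) - 49)) = sqrt(13857 + (46*(-16) - 49)) = sqrt(13857 + (-736 - 49)) = sqrt(13857 - 785) = sqrt(13072) = 4*sqrt(817) ≈ 114.33)
(16594 + j) - 21555 = (16594 + 4*sqrt(817)) - 21555 = -4961 + 4*sqrt(817)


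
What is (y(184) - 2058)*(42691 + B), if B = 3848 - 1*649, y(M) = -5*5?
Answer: -95588870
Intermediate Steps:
y(M) = -25
B = 3199 (B = 3848 - 649 = 3199)
(y(184) - 2058)*(42691 + B) = (-25 - 2058)*(42691 + 3199) = -2083*45890 = -95588870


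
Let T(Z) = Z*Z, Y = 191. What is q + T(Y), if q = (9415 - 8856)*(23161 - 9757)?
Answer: 7529317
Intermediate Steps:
T(Z) = Z²
q = 7492836 (q = 559*13404 = 7492836)
q + T(Y) = 7492836 + 191² = 7492836 + 36481 = 7529317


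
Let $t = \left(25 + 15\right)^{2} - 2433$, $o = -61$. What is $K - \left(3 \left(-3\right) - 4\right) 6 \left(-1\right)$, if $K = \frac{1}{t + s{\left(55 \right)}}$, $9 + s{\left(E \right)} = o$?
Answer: $- \frac{70435}{903} \approx -78.001$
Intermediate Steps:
$t = -833$ ($t = 40^{2} - 2433 = 1600 - 2433 = -833$)
$s{\left(E \right)} = -70$ ($s{\left(E \right)} = -9 - 61 = -70$)
$K = - \frac{1}{903}$ ($K = \frac{1}{-833 - 70} = \frac{1}{-903} = - \frac{1}{903} \approx -0.0011074$)
$K - \left(3 \left(-3\right) - 4\right) 6 \left(-1\right) = - \frac{1}{903} - \left(3 \left(-3\right) - 4\right) 6 \left(-1\right) = - \frac{1}{903} - \left(-9 - 4\right) 6 \left(-1\right) = - \frac{1}{903} - \left(-13\right) 6 \left(-1\right) = - \frac{1}{903} - \left(-78\right) \left(-1\right) = - \frac{1}{903} - 78 = - \frac{70435}{903}$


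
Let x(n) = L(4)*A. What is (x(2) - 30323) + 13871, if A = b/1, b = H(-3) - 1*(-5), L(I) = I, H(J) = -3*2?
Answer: -16456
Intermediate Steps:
H(J) = -6
b = -1 (b = -6 - 1*(-5) = -6 + 5 = -1)
A = -1 (A = -1/1 = -1*1 = -1)
x(n) = -4 (x(n) = 4*(-1) = -4)
(x(2) - 30323) + 13871 = (-4 - 30323) + 13871 = -30327 + 13871 = -16456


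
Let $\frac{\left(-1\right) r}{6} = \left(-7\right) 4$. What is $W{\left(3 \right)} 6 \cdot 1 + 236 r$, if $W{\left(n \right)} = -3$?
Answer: $39630$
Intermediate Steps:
$r = 168$ ($r = - 6 \left(\left(-7\right) 4\right) = \left(-6\right) \left(-28\right) = 168$)
$W{\left(3 \right)} 6 \cdot 1 + 236 r = \left(-3\right) 6 \cdot 1 + 236 \cdot 168 = \left(-18\right) 1 + 39648 = -18 + 39648 = 39630$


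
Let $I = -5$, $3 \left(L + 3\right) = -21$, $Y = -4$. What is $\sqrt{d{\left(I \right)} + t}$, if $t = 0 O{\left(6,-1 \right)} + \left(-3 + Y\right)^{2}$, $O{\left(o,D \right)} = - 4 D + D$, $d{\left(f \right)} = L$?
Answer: $\sqrt{39} \approx 6.245$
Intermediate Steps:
$L = -10$ ($L = -3 + \frac{1}{3} \left(-21\right) = -3 - 7 = -10$)
$d{\left(f \right)} = -10$
$O{\left(o,D \right)} = - 3 D$
$t = 49$ ($t = 0 \left(\left(-3\right) \left(-1\right)\right) + \left(-3 - 4\right)^{2} = 0 \cdot 3 + \left(-7\right)^{2} = 0 + 49 = 49$)
$\sqrt{d{\left(I \right)} + t} = \sqrt{-10 + 49} = \sqrt{39}$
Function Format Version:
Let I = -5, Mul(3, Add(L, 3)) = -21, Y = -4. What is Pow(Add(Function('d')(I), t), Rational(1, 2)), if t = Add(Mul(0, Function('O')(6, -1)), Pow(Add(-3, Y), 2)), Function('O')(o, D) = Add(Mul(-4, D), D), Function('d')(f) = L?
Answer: Pow(39, Rational(1, 2)) ≈ 6.2450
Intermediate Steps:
L = -10 (L = Add(-3, Mul(Rational(1, 3), -21)) = Add(-3, -7) = -10)
Function('d')(f) = -10
Function('O')(o, D) = Mul(-3, D)
t = 49 (t = Add(Mul(0, Mul(-3, -1)), Pow(Add(-3, -4), 2)) = Add(Mul(0, 3), Pow(-7, 2)) = Add(0, 49) = 49)
Pow(Add(Function('d')(I), t), Rational(1, 2)) = Pow(Add(-10, 49), Rational(1, 2)) = Pow(39, Rational(1, 2))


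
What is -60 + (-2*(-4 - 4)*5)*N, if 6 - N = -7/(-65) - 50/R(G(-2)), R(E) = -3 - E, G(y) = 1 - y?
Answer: -9956/39 ≈ -255.28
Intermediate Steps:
N = -476/195 (N = 6 - (-7/(-65) - 50/(-3 - (1 - 1*(-2)))) = 6 - (-7*(-1/65) - 50/(-3 - (1 + 2))) = 6 - (7/65 - 50/(-3 - 1*3)) = 6 - (7/65 - 50/(-3 - 3)) = 6 - (7/65 - 50/(-6)) = 6 - (7/65 - 50*(-⅙)) = 6 - (7/65 + 25/3) = 6 - 1*1646/195 = 6 - 1646/195 = -476/195 ≈ -2.4410)
-60 + (-2*(-4 - 4)*5)*N = -60 + (-2*(-4 - 4)*5)*(-476/195) = -60 + (-2*(-8)*5)*(-476/195) = -60 + (16*5)*(-476/195) = -60 + 80*(-476/195) = -60 - 7616/39 = -9956/39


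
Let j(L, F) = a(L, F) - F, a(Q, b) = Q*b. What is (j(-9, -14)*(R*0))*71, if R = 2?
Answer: 0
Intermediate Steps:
j(L, F) = -F + F*L (j(L, F) = L*F - F = F*L - F = -F + F*L)
(j(-9, -14)*(R*0))*71 = ((-14*(-1 - 9))*(2*0))*71 = (-14*(-10)*0)*71 = (140*0)*71 = 0*71 = 0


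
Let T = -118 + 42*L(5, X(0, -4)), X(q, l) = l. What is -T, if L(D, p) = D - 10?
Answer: 328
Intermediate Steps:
L(D, p) = -10 + D
T = -328 (T = -118 + 42*(-10 + 5) = -118 + 42*(-5) = -118 - 210 = -328)
-T = -1*(-328) = 328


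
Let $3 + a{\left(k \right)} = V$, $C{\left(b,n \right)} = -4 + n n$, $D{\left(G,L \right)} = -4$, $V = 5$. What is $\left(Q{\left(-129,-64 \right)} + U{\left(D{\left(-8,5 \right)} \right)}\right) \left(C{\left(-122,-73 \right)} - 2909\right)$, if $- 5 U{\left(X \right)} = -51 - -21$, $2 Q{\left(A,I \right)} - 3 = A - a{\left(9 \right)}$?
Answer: $-140128$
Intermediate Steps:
$C{\left(b,n \right)} = -4 + n^{2}$
$a{\left(k \right)} = 2$ ($a{\left(k \right)} = -3 + 5 = 2$)
$Q{\left(A,I \right)} = \frac{1}{2} + \frac{A}{2}$ ($Q{\left(A,I \right)} = \frac{3}{2} + \frac{A - 2}{2} = \frac{3}{2} + \frac{-2 + A}{2} = \frac{3}{2} + \left(-1 + \frac{A}{2}\right) = \frac{1}{2} + \frac{A}{2}$)
$U{\left(X \right)} = 6$ ($U{\left(X \right)} = - \frac{-51 - -21}{5} = - \frac{-51 + 21}{5} = \left(- \frac{1}{5}\right) \left(-30\right) = 6$)
$\left(Q{\left(-129,-64 \right)} + U{\left(D{\left(-8,5 \right)} \right)}\right) \left(C{\left(-122,-73 \right)} - 2909\right) = \left(\left(\frac{1}{2} + \frac{1}{2} \left(-129\right)\right) + 6\right) \left(\left(-4 + \left(-73\right)^{2}\right) - 2909\right) = \left(\left(\frac{1}{2} - \frac{129}{2}\right) + 6\right) \left(\left(-4 + 5329\right) - 2909\right) = \left(-64 + 6\right) \left(5325 - 2909\right) = \left(-58\right) 2416 = -140128$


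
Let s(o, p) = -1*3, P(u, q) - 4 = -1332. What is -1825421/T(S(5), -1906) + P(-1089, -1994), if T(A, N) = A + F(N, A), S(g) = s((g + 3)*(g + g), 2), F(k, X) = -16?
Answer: 1800189/19 ≈ 94747.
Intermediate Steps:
P(u, q) = -1328 (P(u, q) = 4 - 1332 = -1328)
s(o, p) = -3
S(g) = -3
T(A, N) = -16 + A (T(A, N) = A - 16 = -16 + A)
-1825421/T(S(5), -1906) + P(-1089, -1994) = -1825421/(-16 - 3) - 1328 = -1825421/(-19) - 1328 = -1825421*(-1/19) - 1328 = 1825421/19 - 1328 = 1800189/19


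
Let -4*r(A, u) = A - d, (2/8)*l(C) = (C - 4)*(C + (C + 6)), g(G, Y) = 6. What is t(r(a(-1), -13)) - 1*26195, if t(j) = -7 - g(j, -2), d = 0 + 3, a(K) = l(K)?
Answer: -26208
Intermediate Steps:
l(C) = 4*(-4 + C)*(6 + 2*C) (l(C) = 4*((C - 4)*(C + (C + 6))) = 4*((-4 + C)*(C + (6 + C))) = 4*((-4 + C)*(6 + 2*C)) = 4*(-4 + C)*(6 + 2*C))
a(K) = -96 - 8*K + 8*K**2
d = 3
r(A, u) = 3/4 - A/4 (r(A, u) = -(A - 1*3)/4 = -(A - 3)/4 = -(-3 + A)/4 = 3/4 - A/4)
t(j) = -13 (t(j) = -7 - 1*6 = -7 - 6 = -13)
t(r(a(-1), -13)) - 1*26195 = -13 - 1*26195 = -13 - 26195 = -26208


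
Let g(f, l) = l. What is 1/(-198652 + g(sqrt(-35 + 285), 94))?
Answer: -1/198558 ≈ -5.0363e-6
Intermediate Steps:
1/(-198652 + g(sqrt(-35 + 285), 94)) = 1/(-198652 + 94) = 1/(-198558) = -1/198558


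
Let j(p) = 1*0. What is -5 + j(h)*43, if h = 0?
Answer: -5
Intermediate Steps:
j(p) = 0
-5 + j(h)*43 = -5 + 0*43 = -5 + 0 = -5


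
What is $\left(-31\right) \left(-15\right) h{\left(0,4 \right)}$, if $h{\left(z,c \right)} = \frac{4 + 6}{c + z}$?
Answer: $\frac{2325}{2} \approx 1162.5$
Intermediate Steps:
$h{\left(z,c \right)} = \frac{10}{c + z}$
$\left(-31\right) \left(-15\right) h{\left(0,4 \right)} = \left(-31\right) \left(-15\right) \frac{10}{4 + 0} = 465 \cdot \frac{10}{4} = 465 \cdot 10 \cdot \frac{1}{4} = 465 \cdot \frac{5}{2} = \frac{2325}{2}$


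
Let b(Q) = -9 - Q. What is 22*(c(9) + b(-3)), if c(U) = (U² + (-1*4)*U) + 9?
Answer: 1056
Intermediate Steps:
c(U) = 9 + U² - 4*U (c(U) = (U² - 4*U) + 9 = 9 + U² - 4*U)
22*(c(9) + b(-3)) = 22*((9 + 9² - 4*9) + (-9 - 1*(-3))) = 22*((9 + 81 - 36) + (-9 + 3)) = 22*(54 - 6) = 22*48 = 1056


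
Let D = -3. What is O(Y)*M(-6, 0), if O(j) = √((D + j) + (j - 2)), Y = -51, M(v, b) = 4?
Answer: 4*I*√107 ≈ 41.376*I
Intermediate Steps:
O(j) = √(-5 + 2*j) (O(j) = √((-3 + j) + (j - 2)) = √((-3 + j) + (-2 + j)) = √(-5 + 2*j))
O(Y)*M(-6, 0) = √(-5 + 2*(-51))*4 = √(-5 - 102)*4 = √(-107)*4 = (I*√107)*4 = 4*I*√107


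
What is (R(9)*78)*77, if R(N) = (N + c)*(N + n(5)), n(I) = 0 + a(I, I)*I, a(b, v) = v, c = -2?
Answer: 1429428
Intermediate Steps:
n(I) = I² (n(I) = 0 + I*I = 0 + I² = I²)
R(N) = (-2 + N)*(25 + N) (R(N) = (N - 2)*(N + 5²) = (-2 + N)*(N + 25) = (-2 + N)*(25 + N))
(R(9)*78)*77 = ((-50 + 9² + 23*9)*78)*77 = ((-50 + 81 + 207)*78)*77 = (238*78)*77 = 18564*77 = 1429428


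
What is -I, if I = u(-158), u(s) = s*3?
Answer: 474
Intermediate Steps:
u(s) = 3*s
I = -474 (I = 3*(-158) = -474)
-I = -1*(-474) = 474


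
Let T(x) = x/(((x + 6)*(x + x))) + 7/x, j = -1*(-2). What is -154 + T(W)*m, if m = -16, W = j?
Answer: -211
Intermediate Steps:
j = 2
W = 2
T(x) = 1/(2*(6 + x)) + 7/x (T(x) = x/(((6 + x)*(2*x))) + 7/x = x/((2*x*(6 + x))) + 7/x = x*(1/(2*x*(6 + x))) + 7/x = 1/(2*(6 + x)) + 7/x)
-154 + T(W)*m = -154 + ((3/2)*(28 + 5*2)/(2*(6 + 2)))*(-16) = -154 + ((3/2)*(½)*(28 + 10)/8)*(-16) = -154 + ((3/2)*(½)*(⅛)*38)*(-16) = -154 + (57/16)*(-16) = -154 - 57 = -211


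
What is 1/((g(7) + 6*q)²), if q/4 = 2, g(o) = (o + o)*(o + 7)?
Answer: 1/59536 ≈ 1.6797e-5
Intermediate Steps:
g(o) = 2*o*(7 + o) (g(o) = (2*o)*(7 + o) = 2*o*(7 + o))
q = 8 (q = 4*2 = 8)
1/((g(7) + 6*q)²) = 1/((2*7*(7 + 7) + 6*8)²) = 1/((2*7*14 + 48)²) = 1/((196 + 48)²) = 1/(244²) = 1/59536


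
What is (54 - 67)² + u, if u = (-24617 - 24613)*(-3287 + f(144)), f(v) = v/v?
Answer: 161769949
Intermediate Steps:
f(v) = 1
u = 161769780 (u = (-24617 - 24613)*(-3287 + 1) = -49230*(-3286) = 161769780)
(54 - 67)² + u = (54 - 67)² + 161769780 = (-13)² + 161769780 = 169 + 161769780 = 161769949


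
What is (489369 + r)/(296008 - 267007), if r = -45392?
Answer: 443977/29001 ≈ 15.309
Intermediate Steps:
(489369 + r)/(296008 - 267007) = (489369 - 45392)/(296008 - 267007) = 443977/29001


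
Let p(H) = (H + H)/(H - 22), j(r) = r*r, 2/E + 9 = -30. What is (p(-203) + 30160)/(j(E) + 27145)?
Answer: 1146902614/1032188725 ≈ 1.1111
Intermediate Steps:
E = -2/39 (E = 2/(-9 - 30) = 2/(-39) = 2*(-1/39) = -2/39 ≈ -0.051282)
j(r) = r²
p(H) = 2*H/(-22 + H) (p(H) = (2*H)/(-22 + H) = 2*H/(-22 + H))
(p(-203) + 30160)/(j(E) + 27145) = (2*(-203)/(-22 - 203) + 30160)/((-2/39)² + 27145) = (2*(-203)/(-225) + 30160)/(4/1521 + 27145) = (2*(-203)*(-1/225) + 30160)/(41287549/1521) = (406/225 + 30160)*(1521/41287549) = (6786406/225)*(1521/41287549) = 1146902614/1032188725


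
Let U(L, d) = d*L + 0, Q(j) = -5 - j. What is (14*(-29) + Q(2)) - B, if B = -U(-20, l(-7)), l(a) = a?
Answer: -273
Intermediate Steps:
U(L, d) = L*d (U(L, d) = L*d + 0 = L*d)
B = -140 (B = -(-20)*(-7) = -1*140 = -140)
(14*(-29) + Q(2)) - B = (14*(-29) + (-5 - 1*2)) - 1*(-140) = (-406 + (-5 - 2)) + 140 = (-406 - 7) + 140 = -413 + 140 = -273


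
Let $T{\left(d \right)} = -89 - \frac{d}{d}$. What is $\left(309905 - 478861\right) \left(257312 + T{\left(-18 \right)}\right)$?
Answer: $-43459200232$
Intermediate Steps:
$T{\left(d \right)} = -90$ ($T{\left(d \right)} = -89 - 1 = -90$)
$\left(309905 - 478861\right) \left(257312 + T{\left(-18 \right)}\right) = \left(309905 - 478861\right) \left(257312 - 90\right) = \left(-168956\right) 257222 = -43459200232$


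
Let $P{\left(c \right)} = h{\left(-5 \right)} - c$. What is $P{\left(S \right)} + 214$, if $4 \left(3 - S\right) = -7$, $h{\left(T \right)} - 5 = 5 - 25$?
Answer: $\frac{777}{4} \approx 194.25$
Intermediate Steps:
$h{\left(T \right)} = -15$ ($h{\left(T \right)} = 5 + \left(5 - 25\right) = 5 - 20 = -15$)
$S = \frac{19}{4}$ ($S = 3 - - \frac{7}{4} = 3 + \frac{7}{4} = \frac{19}{4} \approx 4.75$)
$P{\left(c \right)} = -15 - c$
$P{\left(S \right)} + 214 = \left(-15 - \frac{19}{4}\right) + 214 = - \frac{79}{4} + 214 = \frac{777}{4}$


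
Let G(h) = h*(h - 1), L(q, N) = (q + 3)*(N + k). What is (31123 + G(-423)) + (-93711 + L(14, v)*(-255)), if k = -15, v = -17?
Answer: 255484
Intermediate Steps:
L(q, N) = (-15 + N)*(3 + q) (L(q, N) = (q + 3)*(N - 15) = (3 + q)*(-15 + N) = (-15 + N)*(3 + q))
G(h) = h*(-1 + h)
(31123 + G(-423)) + (-93711 + L(14, v)*(-255)) = (31123 - 423*(-1 - 423)) + (-93711 + (-45 - 15*14 + 3*(-17) - 17*14)*(-255)) = (31123 - 423*(-424)) + (-93711 + (-45 - 210 - 51 - 238)*(-255)) = (31123 + 179352) + (-93711 - 544*(-255)) = 210475 + (-93711 + 138720) = 210475 + 45009 = 255484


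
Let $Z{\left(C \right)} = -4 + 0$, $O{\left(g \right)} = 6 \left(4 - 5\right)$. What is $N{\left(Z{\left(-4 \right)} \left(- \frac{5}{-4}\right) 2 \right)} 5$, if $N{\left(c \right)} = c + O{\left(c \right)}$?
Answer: $-80$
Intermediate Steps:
$O{\left(g \right)} = -6$ ($O{\left(g \right)} = 6 \left(-1\right) = -6$)
$Z{\left(C \right)} = -4$
$N{\left(c \right)} = -6 + c$ ($N{\left(c \right)} = c - 6 = -6 + c$)
$N{\left(Z{\left(-4 \right)} \left(- \frac{5}{-4}\right) 2 \right)} 5 = \left(-6 + - 4 \left(- \frac{5}{-4}\right) 2\right) 5 = \left(-6 + - 4 \left(\left(-5\right) \left(- \frac{1}{4}\right)\right) 2\right) 5 = \left(-6 + \left(-4\right) \frac{5}{4} \cdot 2\right) 5 = \left(-6 - 10\right) 5 = \left(-16\right) 5 = -80$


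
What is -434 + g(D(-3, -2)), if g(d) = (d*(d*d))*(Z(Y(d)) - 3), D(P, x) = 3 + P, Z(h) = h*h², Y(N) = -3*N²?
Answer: -434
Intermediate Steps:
Z(h) = h³
g(d) = d³*(-3 - 27*d⁶) (g(d) = (d*(d*d))*((-3*d²)³ - 3) = (d*d²)*(-27*d⁶ - 3) = d³*(-3 - 27*d⁶))
-434 + g(D(-3, -2)) = -434 + (3 - 3)³*(-3 - 27*(3 - 3)⁶) = -434 + 0³*(-3 - 27*0⁶) = -434 + 0*(-3 - 27*0) = -434 + 0*(-3 + 0) = -434 + 0*(-3) = -434 + 0 = -434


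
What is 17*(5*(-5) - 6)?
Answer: -527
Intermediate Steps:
17*(5*(-5) - 6) = 17*(-25 - 6) = 17*(-31) = -527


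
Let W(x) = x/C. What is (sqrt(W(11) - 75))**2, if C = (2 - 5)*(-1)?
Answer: -214/3 ≈ -71.333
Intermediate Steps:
C = 3 (C = -3*(-1) = 3)
W(x) = x/3
(sqrt(W(11) - 75))**2 = (sqrt((1/3)*11 - 75))**2 = (sqrt(11/3 - 75))**2 = (sqrt(-214/3))**2 = (I*sqrt(642)/3)**2 = -214/3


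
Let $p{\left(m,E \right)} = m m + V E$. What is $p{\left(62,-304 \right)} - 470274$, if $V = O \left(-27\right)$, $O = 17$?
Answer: $-326894$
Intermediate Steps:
$V = -459$ ($V = 17 \left(-27\right) = -459$)
$p{\left(m,E \right)} = m^{2} - 459 E$ ($p{\left(m,E \right)} = m m - 459 E = m^{2} - 459 E$)
$p{\left(62,-304 \right)} - 470274 = \left(62^{2} - -139536\right) - 470274 = \left(3844 + 139536\right) - 470274 = 143380 - 470274 = -326894$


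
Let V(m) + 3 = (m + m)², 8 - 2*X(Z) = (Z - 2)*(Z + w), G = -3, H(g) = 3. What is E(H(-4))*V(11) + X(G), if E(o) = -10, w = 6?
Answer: -9597/2 ≈ -4798.5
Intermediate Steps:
X(Z) = 4 - (-2 + Z)*(6 + Z)/2 (X(Z) = 4 - (Z - 2)*(Z + 6)/2 = 4 - (-2 + Z)*(6 + Z)/2)
V(m) = -3 + 4*m² (V(m) = -3 + (m + m)² = -3 + (2*m)² = -3 + 4*m²)
E(H(-4))*V(11) + X(G) = -10*(-3 + 4*11²) + (10 - 2*(-3) - ½*(-3)²) = -10*(-3 + 4*121) + (10 + 6 - ½*9) = -10*(-3 + 484) + (10 + 6 - 9/2) = -10*481 + 23/2 = -4810 + 23/2 = -9597/2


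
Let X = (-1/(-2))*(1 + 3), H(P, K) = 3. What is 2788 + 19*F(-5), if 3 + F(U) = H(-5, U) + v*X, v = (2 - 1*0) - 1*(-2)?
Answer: 2940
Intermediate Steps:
v = 4 (v = (2 + 0) + 2 = 2 + 2 = 4)
X = 2 (X = -1*(-1/2)*4 = (1/2)*4 = 2)
F(U) = 8 (F(U) = -3 + (3 + 4*2) = -3 + (3 + 8) = -3 + 11 = 8)
2788 + 19*F(-5) = 2788 + 19*8 = 2788 + 152 = 2940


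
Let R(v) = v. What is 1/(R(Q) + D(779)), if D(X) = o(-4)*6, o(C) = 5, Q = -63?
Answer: -1/33 ≈ -0.030303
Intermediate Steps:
D(X) = 30 (D(X) = 5*6 = 30)
1/(R(Q) + D(779)) = 1/(-63 + 30) = 1/(-33) = -1/33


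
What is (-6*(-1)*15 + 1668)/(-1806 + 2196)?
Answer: 293/65 ≈ 4.5077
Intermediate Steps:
(-6*(-1)*15 + 1668)/(-1806 + 2196) = (6*15 + 1668)/390 = (90 + 1668)*(1/390) = 1758*(1/390) = 293/65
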